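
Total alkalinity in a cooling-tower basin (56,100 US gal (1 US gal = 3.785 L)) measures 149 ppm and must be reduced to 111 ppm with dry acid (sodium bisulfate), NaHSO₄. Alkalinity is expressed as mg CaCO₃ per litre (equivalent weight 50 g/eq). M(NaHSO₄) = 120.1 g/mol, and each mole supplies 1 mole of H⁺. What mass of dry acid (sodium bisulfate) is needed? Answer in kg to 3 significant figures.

19.4 kg

Volume: 56,100 US gal × 3.785 L/gal = 212,338 L.
Alkalinity to neutralize: (149 − 111) = 38 mg/L as CaCO₃ × 212,338 L = 8069 g as CaCO₃.
Equivalents of H⁺ required: 8069 ÷ 50 g/eq = 161.4 eq = 161.4 mol NaHSO₄.
Mass of NaHSO₄: 161.4 × 120.1 = 19,380 g.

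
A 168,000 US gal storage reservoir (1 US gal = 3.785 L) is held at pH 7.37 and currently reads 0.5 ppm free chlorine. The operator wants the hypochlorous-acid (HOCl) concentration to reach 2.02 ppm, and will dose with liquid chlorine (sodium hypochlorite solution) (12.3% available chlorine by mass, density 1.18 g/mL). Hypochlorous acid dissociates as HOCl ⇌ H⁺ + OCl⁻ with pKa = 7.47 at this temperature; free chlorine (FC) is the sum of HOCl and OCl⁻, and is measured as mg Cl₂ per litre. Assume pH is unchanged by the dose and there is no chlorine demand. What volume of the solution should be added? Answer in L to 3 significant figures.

13.7 L

Volume: 168,000 US gal × 3.785 L/gal = 635,880 L.
[OCl⁻]/[HOCl] = 10^(pH − pKa) = 10^(7.37 − 7.47) = 0.7943; fraction as HOCl = 1/(1 + 0.7943) = 0.5573.
Free chlorine required for 2.02 ppm HOCl: 2.02 / 0.5573 = 3.625 ppm.
FC to add: 3.625 − 0.5 = 3.125 mg/L as Cl₂.
Cl₂ equivalent: 3.125 mg/L × 635,880 L = 1987 g.
Product at 12.3% available Cl: 1987 / 0.123 = 16,150 g.
Volume: 16,150 g ÷ 1.18 g/mL = 13,690 mL.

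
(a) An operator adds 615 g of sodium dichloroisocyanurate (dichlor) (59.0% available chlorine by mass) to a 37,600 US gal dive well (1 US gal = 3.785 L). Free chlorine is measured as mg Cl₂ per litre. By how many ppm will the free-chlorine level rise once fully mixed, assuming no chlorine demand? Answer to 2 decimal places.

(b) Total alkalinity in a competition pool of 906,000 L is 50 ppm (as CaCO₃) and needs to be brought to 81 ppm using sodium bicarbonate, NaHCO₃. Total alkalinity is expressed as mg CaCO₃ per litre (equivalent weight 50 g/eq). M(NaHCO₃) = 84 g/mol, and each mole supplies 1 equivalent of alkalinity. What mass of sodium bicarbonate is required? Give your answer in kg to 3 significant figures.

(a) 2.55 ppm; (b) 47.2 kg

(a) Volume: 37,600 US gal × 3.785 L/gal = 142,316 L.
(a) Available chlorine delivered: 615 g × 0.59 = 362.8 g as Cl₂.
(a) Concentration rise: 362.8 g / 142,316 L = 2.55 mg/L = 2.55 ppm.

(b) Alkalinity to add: (81 − 50) = 31 mg/L as CaCO₃ × 906,000 L = 28,090 g as CaCO₃.
(b) Equivalents: 28,090 g ÷ 50 g/eq = 561.7 eq.
(b) NaHCO₃ supplies 1 eq per mole → 561.7 mol.
(b) Mass: 561.7 mol × 84 g/mol = 47,180 g.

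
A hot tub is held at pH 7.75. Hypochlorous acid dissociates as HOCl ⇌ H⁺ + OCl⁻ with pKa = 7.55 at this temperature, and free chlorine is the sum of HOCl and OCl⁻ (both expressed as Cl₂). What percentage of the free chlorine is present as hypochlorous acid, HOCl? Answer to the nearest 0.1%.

[OCl⁻]/[HOCl] = 10^(pH − pKa) = 10^(7.75 − 7.55) = 10^0.20 = 1.585.
Fraction as HOCl = 1 / (1 + 1.585) = 0.3869.

38.7%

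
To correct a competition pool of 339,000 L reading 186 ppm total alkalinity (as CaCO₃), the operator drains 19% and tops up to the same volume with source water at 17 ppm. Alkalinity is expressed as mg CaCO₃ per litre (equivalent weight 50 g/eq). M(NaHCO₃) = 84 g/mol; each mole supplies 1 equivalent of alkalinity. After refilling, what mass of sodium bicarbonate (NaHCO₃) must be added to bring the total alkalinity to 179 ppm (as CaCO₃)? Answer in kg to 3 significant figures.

After draining 19% and refilling: 186 × 0.81 + 17 × 0.19 = 153.89 ppm.
Deficit to target: 179 − 153.89 = 25.11 mg/L.
As CaCO₃: 25.11 mg/L × 339,000 L = 8512 g; ÷ 50 g/eq ÷ 1 = 170.2 mol NaHCO₃.
Mass: 170.2 × 84 = 14,300 g.

14.3 kg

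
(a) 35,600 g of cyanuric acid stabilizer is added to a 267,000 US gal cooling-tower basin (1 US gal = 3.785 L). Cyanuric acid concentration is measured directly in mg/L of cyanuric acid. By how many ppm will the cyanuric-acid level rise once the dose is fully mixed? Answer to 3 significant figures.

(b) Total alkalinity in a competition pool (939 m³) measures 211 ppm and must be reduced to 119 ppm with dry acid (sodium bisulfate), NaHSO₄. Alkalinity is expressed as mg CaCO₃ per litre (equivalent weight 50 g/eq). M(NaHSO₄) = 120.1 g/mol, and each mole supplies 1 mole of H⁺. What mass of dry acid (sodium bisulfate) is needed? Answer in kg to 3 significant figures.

(a) 35.2 ppm; (b) 208 kg

(a) Volume: 267,000 US gal × 3.785 L/gal = 1,010,595 L.
(a) Rise: 35,600 g / 1,010,595 L × 1000 = 35.23 mg/L.

(b) Volume: 939 m³ = 939,000 L.
(b) Alkalinity to neutralize: (211 − 119) = 92 mg/L as CaCO₃ × 939,000 L = 86,390 g as CaCO₃.
(b) Equivalents of H⁺ required: 86,390 ÷ 50 g/eq = 1728 eq = 1728 mol NaHSO₄.
(b) Mass of NaHSO₄: 1728 × 120.1 = 207,500 g.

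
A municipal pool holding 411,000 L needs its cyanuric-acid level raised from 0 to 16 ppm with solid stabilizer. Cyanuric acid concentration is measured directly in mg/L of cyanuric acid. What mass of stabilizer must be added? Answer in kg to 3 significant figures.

6.58 kg

CYA to add: (16 − 0) = 16 mg/L × 411,000 L = 6576 g cyanuric acid.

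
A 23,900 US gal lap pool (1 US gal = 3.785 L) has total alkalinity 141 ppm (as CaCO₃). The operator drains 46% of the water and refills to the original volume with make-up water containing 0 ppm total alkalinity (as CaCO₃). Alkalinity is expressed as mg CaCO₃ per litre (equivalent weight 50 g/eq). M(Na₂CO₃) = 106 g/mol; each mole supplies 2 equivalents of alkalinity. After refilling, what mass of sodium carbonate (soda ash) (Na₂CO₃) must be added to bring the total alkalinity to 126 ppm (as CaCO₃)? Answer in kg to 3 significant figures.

4.78 kg

Volume: 23,900 US gal × 3.785 L/gal = 90,462 L.
After draining 46% and refilling: 141 × 0.54 + 0 × 0.46 = 76.14 ppm.
Deficit to target: 126 − 76.14 = 49.86 mg/L.
As CaCO₃: 49.86 mg/L × 90,462 L = 4510 g; ÷ 50 g/eq ÷ 2 = 45.1 mol Na₂CO₃.
Mass: 45.1 × 106 = 4781 g.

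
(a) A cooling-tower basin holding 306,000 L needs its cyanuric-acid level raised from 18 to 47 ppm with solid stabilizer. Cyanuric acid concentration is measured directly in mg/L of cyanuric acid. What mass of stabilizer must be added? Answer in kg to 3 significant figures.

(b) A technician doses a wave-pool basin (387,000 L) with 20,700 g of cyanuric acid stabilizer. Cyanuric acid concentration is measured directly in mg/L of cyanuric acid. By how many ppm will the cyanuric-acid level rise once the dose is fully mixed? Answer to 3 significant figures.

(a) CYA to add: (47 − 18) = 29 mg/L × 306,000 L = 8874 g cyanuric acid.

(b) Rise: 20,700 g / 387,000 L × 1000 = 53.49 mg/L.

(a) 8.87 kg; (b) 53.5 ppm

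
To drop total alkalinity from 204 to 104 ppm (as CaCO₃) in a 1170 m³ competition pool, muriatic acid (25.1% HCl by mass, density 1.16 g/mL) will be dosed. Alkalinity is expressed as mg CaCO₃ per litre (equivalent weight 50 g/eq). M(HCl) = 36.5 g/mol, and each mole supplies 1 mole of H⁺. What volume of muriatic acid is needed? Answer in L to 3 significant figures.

Volume: 1170 m³ = 1,170,000 L.
Alkalinity to neutralize: (204 − 104) = 100 mg/L as CaCO₃ × 1,170,000 L = 117,000 g as CaCO₃.
Equivalents of H⁺ required: 117,000 ÷ 50 g/eq = 2340 eq = 2340 mol HCl.
Mass of HCl: 2340 × 36.5 = 85,410 g.
Mass of 25.1% solution: 85,410 / 0.251 = 340,300 g.
Volume: 340,300 g ÷ 1.16 g/mL = 293,300 mL.

293 L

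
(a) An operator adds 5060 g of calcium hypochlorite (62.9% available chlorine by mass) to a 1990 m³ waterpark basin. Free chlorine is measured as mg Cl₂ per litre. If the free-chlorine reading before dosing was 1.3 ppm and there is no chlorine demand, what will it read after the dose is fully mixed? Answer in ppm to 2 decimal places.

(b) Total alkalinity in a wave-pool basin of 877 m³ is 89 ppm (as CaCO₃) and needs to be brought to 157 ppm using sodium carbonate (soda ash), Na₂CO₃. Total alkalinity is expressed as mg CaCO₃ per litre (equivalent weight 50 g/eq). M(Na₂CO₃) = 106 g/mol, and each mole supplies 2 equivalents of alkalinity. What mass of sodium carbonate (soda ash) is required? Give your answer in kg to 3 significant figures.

(a) 2.90 ppm; (b) 63.2 kg

(a) Volume: 1990 m³ = 1,990,000 L.
(a) Available chlorine delivered: 5060 g × 0.629 = 3183 g as Cl₂.
(a) Concentration rise: 3183 g / 1,990,000 L = 1.599 mg/L = 1.60 ppm.
(a) Final FC: 1.3 + 1.60 = 2.90 ppm.

(b) Volume: 877 m³ = 877,000 L.
(b) Alkalinity to add: (157 − 89) = 68 mg/L as CaCO₃ × 877,000 L = 59,640 g as CaCO₃.
(b) Equivalents: 59,640 g ÷ 50 g/eq = 1193 eq.
(b) Each mole of Na₂CO₃ supplies 2 eq, so 1193 / 2 = 596.4 mol.
(b) Mass: 596.4 mol × 106 g/mol = 63,210 g.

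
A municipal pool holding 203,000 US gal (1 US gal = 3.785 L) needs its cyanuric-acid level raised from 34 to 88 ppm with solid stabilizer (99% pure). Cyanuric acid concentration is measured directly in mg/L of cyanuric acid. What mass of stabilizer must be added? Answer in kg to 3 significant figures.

41.9 kg

Volume: 203,000 US gal × 3.785 L/gal = 768,355 L.
CYA to add: (88 − 34) = 54 mg/L × 768,355 L = 41,490 g cyanuric acid.
At 99% purity: 41,490 / 0.99 = 41,910 g product.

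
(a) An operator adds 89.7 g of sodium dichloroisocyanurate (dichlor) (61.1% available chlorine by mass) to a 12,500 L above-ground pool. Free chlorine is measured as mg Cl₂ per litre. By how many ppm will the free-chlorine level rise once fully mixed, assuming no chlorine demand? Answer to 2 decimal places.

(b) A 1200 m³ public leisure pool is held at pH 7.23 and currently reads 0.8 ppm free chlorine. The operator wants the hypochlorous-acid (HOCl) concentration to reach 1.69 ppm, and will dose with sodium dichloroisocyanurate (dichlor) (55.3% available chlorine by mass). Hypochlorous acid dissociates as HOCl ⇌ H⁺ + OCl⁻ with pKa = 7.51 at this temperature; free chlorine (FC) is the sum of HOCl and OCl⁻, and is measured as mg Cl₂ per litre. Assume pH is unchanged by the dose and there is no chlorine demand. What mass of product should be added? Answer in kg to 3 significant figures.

(a) 4.38 ppm; (b) 3.86 kg

(a) Available chlorine delivered: 89.7 g × 0.611 = 54.81 g as Cl₂.
(a) Concentration rise: 54.81 g / 12,500 L = 4.385 mg/L = 4.38 ppm.

(b) Volume: 1200 m³ = 1,200,000 L.
(b) [OCl⁻]/[HOCl] = 10^(pH − pKa) = 10^(7.23 − 7.51) = 0.5248; fraction as HOCl = 1/(1 + 0.5248) = 0.6558.
(b) Free chlorine required for 1.69 ppm HOCl: 1.69 / 0.6558 = 2.577 ppm.
(b) FC to add: 2.577 − 0.8 = 1.777 mg/L as Cl₂.
(b) Cl₂ equivalent: 1.777 mg/L × 1,200,000 L = 2132 g.
(b) Product at 55.3% available Cl: 2132 / 0.553 = 3856 g.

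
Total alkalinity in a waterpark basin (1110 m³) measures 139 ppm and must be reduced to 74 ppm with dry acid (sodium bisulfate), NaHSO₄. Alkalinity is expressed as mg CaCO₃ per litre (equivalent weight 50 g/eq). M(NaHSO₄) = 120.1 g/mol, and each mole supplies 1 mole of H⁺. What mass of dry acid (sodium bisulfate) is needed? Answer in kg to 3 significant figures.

173 kg

Volume: 1110 m³ = 1,110,000 L.
Alkalinity to neutralize: (139 − 74) = 65 mg/L as CaCO₃ × 1,110,000 L = 72,150 g as CaCO₃.
Equivalents of H⁺ required: 72,150 ÷ 50 g/eq = 1443 eq = 1443 mol NaHSO₄.
Mass of NaHSO₄: 1443 × 120.1 = 173,300 g.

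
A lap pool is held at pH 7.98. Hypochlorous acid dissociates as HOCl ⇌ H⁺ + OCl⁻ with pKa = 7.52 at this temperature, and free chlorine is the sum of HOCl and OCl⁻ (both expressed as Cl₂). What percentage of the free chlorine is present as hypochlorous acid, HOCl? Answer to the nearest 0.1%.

[OCl⁻]/[HOCl] = 10^(pH − pKa) = 10^(7.98 − 7.52) = 10^0.46 = 2.884.
Fraction as HOCl = 1 / (1 + 2.884) = 0.2575.

25.7%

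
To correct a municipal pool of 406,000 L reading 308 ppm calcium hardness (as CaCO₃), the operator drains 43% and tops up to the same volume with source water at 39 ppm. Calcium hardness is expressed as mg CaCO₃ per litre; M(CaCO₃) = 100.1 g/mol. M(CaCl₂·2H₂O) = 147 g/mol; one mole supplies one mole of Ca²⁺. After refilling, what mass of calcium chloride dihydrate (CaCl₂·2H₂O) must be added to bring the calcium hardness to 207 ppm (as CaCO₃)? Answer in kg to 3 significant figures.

8.75 kg

After draining 43% and refilling: 308 × 0.57 + 39 × 0.43 = 192.33 ppm.
Deficit to target: 207 − 192.33 = 14.67 mg/L.
As CaCO₃: 14.67 mg/L × 406,000 L = 5956 g; ÷ 100.1 = 59.5 mol Ca²⁺.
Mass: 59.5 × 147 = 8747 g.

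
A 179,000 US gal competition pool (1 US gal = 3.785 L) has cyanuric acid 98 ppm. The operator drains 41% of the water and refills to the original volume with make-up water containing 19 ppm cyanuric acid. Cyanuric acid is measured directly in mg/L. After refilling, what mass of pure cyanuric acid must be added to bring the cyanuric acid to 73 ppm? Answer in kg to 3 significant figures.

Volume: 179,000 US gal × 3.785 L/gal = 677,515 L.
After draining 41% and refilling: 98 × 0.59 + 19 × 0.41 = 65.61 ppm.
Deficit to target: 73 − 65.61 = 7.39 mg/L.
Mass: 7.39 mg/L × 677,515 L = 5007 g cyanuric acid.

5.01 kg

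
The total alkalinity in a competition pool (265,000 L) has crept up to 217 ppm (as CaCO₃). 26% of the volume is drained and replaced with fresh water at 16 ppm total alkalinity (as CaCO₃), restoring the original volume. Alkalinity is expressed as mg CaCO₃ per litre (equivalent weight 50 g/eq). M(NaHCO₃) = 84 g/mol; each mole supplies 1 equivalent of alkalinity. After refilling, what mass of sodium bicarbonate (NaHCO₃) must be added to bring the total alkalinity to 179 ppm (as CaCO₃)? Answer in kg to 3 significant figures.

6.35 kg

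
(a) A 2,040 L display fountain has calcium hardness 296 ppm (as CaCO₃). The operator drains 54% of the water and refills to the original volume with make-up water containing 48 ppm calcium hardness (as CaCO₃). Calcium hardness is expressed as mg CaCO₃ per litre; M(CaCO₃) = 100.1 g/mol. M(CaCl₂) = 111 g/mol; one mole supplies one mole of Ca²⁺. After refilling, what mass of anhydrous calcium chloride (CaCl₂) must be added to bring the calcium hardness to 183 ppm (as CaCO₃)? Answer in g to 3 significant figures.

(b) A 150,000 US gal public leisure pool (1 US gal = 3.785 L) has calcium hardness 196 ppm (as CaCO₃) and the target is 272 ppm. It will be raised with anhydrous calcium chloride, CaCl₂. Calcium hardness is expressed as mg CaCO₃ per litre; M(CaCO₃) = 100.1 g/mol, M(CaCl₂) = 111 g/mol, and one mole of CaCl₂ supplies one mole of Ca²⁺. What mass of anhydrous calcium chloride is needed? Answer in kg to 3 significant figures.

(a) 47.3 g; (b) 47.8 kg

(a) After draining 54% and refilling: 296 × 0.46 + 48 × 0.54 = 162.08 ppm.
(a) Deficit to target: 183 − 162.08 = 20.92 mg/L.
(a) As CaCO₃: 20.92 mg/L × 2,040 L = 42.68 g; ÷ 100.1 = 0.4263 mol Ca²⁺.
(a) Mass: 0.4263 × 111 = 47.32 g.

(b) Volume: 150,000 US gal × 3.785 L/gal = 567,750 L.
(b) Hardness to add: (272 − 196) = 76 mg/L as CaCO₃ × 567,750 L = 43,150 g as CaCO₃.
(b) Moles of Ca²⁺ (1 mol Ca²⁺ ≡ 1 mol CaCO₃): 43,150 / 100.1 g/mol = 431.1 mol.
(b) Mass of CaCl₂: 431.1 × 111 = 47,850 g.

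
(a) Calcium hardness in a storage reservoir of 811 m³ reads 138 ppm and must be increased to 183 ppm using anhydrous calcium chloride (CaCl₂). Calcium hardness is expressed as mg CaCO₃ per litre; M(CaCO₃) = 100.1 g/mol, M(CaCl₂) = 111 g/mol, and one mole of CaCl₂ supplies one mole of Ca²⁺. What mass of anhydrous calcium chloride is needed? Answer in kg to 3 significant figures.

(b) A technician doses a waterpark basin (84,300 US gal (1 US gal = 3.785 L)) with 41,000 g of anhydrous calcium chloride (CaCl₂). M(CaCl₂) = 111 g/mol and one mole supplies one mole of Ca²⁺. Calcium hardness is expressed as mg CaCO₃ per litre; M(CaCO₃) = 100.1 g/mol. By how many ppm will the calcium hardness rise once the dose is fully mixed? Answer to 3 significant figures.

(a) Volume: 811 m³ = 811,000 L.
(a) Hardness to add: (183 − 138) = 45 mg/L as CaCO₃ × 811,000 L = 36,500 g as CaCO₃.
(a) Moles of Ca²⁺ (1 mol Ca²⁺ ≡ 1 mol CaCO₃): 36,500 / 100.1 g/mol = 364.6 mol.
(a) Mass of CaCl₂: 364.6 × 111 = 40,470 g.

(b) Volume: 84,300 US gal × 3.785 L/gal = 319,076 L.
(b) Moles of Ca²⁺: 41,000 g ÷ 111 g/mol = 369.4 mol.
(b) As CaCO₃: 369.4 mol × 100.1 g/mol = 36,970 g.
(b) Rise: 36,970 g / 319,076 L × 1000 = 115.9 mg/L.

(a) 40.5 kg; (b) 116 ppm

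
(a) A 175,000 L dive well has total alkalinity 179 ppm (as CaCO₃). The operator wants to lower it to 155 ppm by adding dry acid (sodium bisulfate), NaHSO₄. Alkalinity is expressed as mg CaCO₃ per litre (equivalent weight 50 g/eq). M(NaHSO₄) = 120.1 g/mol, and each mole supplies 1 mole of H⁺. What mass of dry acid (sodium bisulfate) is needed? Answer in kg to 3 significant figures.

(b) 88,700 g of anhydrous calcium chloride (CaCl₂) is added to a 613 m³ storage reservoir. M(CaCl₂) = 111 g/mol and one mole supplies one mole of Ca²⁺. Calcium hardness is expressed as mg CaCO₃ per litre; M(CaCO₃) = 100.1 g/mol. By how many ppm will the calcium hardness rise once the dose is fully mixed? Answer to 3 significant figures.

(a) 10.1 kg; (b) 130 ppm

(a) Alkalinity to neutralize: (179 − 155) = 24 mg/L as CaCO₃ × 175,000 L = 4200 g as CaCO₃.
(a) Equivalents of H⁺ required: 4200 ÷ 50 g/eq = 84 eq = 84 mol NaHSO₄.
(a) Mass of NaHSO₄: 84 × 120.1 = 10,090 g.

(b) Volume: 613 m³ = 613,000 L.
(b) Moles of Ca²⁺: 88,700 g ÷ 111 g/mol = 799.1 mol.
(b) As CaCO₃: 799.1 mol × 100.1 g/mol = 79,990 g.
(b) Rise: 79,990 g / 613,000 L × 1000 = 130.5 mg/L.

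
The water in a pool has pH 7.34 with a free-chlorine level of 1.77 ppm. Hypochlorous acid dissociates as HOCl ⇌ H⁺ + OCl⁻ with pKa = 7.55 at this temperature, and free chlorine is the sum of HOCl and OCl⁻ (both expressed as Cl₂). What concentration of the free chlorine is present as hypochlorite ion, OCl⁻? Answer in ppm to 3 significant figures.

0.675 ppm

[OCl⁻]/[HOCl] = 10^(pH − pKa) = 10^(7.34 − 7.55) = 10^-0.21 = 0.6166.
Fraction as HOCl = 1 / (1 + 0.6166) = 0.6186.
OCl⁻ = (1 − 0.6186) × 1.77 ppm = 0.6751 ppm.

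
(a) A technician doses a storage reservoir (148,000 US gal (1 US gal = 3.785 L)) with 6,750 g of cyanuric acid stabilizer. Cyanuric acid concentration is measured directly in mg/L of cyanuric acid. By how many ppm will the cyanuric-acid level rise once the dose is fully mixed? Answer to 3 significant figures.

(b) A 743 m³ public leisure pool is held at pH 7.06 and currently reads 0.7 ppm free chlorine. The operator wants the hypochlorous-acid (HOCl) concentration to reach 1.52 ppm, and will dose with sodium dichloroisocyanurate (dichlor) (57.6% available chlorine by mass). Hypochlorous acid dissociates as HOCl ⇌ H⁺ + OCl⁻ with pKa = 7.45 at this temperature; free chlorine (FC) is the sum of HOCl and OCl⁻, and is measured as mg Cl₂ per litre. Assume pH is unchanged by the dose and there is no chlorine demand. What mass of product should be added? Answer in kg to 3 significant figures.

(a) 12.0 ppm; (b) 1.86 kg

(a) Volume: 148,000 US gal × 3.785 L/gal = 560,180 L.
(a) Rise: 6,750 g / 560,180 L × 1000 = 12.05 mg/L.

(b) Volume: 743 m³ = 743,000 L.
(b) [OCl⁻]/[HOCl] = 10^(pH − pKa) = 10^(7.06 − 7.45) = 0.4074; fraction as HOCl = 1/(1 + 0.4074) = 0.7105.
(b) Free chlorine required for 1.52 ppm HOCl: 1.52 / 0.7105 = 2.139 ppm.
(b) FC to add: 2.139 − 0.7 = 1.439 mg/L as Cl₂.
(b) Cl₂ equivalent: 1.439 mg/L × 743,000 L = 1069 g.
(b) Product at 57.6% available Cl: 1069 / 0.576 = 1856 g.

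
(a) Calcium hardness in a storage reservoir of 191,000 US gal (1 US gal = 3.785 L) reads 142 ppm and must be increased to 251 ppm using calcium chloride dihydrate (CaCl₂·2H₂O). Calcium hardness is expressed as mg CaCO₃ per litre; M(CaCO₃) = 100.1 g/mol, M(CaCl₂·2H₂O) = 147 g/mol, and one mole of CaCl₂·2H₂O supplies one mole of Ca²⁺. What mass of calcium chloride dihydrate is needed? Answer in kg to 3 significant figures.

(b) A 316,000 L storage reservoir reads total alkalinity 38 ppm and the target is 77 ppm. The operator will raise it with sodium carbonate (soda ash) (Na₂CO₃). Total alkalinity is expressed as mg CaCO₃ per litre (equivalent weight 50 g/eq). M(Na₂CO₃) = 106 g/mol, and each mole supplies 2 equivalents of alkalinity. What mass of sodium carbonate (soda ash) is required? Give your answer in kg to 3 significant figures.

(a) 116 kg; (b) 13.1 kg

(a) Volume: 191,000 US gal × 3.785 L/gal = 722,935 L.
(a) Hardness to add: (251 − 142) = 109 mg/L as CaCO₃ × 722,935 L = 78,800 g as CaCO₃.
(a) Moles of Ca²⁺ (1 mol Ca²⁺ ≡ 1 mol CaCO₃): 78,800 / 100.1 g/mol = 787.2 mol.
(a) Mass of CaCl₂·2H₂O: 787.2 × 147 = 115,700 g.

(b) Alkalinity to add: (77 − 38) = 39 mg/L as CaCO₃ × 316,000 L = 12,320 g as CaCO₃.
(b) Equivalents: 12,320 g ÷ 50 g/eq = 246.5 eq.
(b) Each mole of Na₂CO₃ supplies 2 eq, so 246.5 / 2 = 123.2 mol.
(b) Mass: 123.2 mol × 106 g/mol = 13,060 g.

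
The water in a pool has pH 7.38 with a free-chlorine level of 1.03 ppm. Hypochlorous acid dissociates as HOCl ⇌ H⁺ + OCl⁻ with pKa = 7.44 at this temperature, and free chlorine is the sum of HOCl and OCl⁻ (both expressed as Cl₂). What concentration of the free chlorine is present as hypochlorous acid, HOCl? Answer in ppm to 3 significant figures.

[OCl⁻]/[HOCl] = 10^(pH − pKa) = 10^(7.38 − 7.44) = 10^-0.06 = 0.871.
Fraction as HOCl = 1 / (1 + 0.871) = 0.5345.
HOCl = 0.5345 × 1.03 ppm = 0.5505 ppm.

0.551 ppm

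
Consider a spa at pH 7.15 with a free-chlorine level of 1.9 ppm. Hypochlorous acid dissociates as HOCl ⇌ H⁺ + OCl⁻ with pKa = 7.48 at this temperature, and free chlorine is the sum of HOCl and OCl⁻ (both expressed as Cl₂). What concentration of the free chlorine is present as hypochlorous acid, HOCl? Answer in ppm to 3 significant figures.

1.29 ppm

[OCl⁻]/[HOCl] = 10^(pH − pKa) = 10^(7.15 − 7.48) = 10^-0.33 = 0.4677.
Fraction as HOCl = 1 / (1 + 0.4677) = 0.6813.
HOCl = 0.6813 × 1.9 ppm = 1.295 ppm.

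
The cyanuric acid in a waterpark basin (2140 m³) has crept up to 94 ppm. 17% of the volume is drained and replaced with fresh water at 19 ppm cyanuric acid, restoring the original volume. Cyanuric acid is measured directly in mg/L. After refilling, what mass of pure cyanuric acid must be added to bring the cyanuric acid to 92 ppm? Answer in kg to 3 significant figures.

Volume: 2140 m³ = 2,140,000 L.
After draining 17% and refilling: 94 × 0.83 + 19 × 0.17 = 81.25 ppm.
Deficit to target: 92 − 81.25 = 10.75 mg/L.
Mass: 10.75 mg/L × 2,140,000 L = 23,000 g cyanuric acid.

23.0 kg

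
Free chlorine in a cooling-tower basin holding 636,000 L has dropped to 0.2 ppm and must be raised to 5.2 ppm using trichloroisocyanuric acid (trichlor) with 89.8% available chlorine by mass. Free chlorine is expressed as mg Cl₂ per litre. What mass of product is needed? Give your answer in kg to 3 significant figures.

Chlorine deficit: 5.2 − 0.2 = 5 ppm = 5 mg/L as Cl₂.
Cl₂ equivalent needed: 5 mg/L × 636,000 L = 3,180,000 mg = 3180 g.
Product at 89.8% available chlorine: 3180 / 0.898 = 3541 g.

3.54 kg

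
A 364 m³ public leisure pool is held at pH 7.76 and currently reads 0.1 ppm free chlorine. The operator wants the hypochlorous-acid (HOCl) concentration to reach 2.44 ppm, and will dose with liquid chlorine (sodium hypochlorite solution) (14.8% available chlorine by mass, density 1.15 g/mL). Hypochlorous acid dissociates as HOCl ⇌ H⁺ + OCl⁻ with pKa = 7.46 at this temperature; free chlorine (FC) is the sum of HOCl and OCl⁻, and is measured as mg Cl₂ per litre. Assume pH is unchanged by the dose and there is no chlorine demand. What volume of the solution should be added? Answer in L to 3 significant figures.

Volume: 364 m³ = 364,000 L.
[OCl⁻]/[HOCl] = 10^(pH − pKa) = 10^(7.76 − 7.46) = 1.995; fraction as HOCl = 1/(1 + 1.995) = 0.3339.
Free chlorine required for 2.44 ppm HOCl: 2.44 / 0.3339 = 7.308 ppm.
FC to add: 7.308 − 0.1 = 7.208 mg/L as Cl₂.
Cl₂ equivalent: 7.208 mg/L × 364,000 L = 2624 g.
Product at 14.8% available Cl: 2624 / 0.148 = 17,730 g.
Volume: 17,730 g ÷ 1.15 g/mL = 15,420 mL.

15.4 L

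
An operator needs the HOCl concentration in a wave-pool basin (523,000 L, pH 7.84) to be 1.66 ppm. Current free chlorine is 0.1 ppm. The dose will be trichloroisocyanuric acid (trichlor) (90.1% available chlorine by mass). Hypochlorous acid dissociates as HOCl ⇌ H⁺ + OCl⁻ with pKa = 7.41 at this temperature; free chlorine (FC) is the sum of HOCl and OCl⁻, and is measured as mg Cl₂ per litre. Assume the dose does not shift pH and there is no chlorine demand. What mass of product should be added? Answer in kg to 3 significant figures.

3.50 kg

[OCl⁻]/[HOCl] = 10^(pH − pKa) = 10^(7.84 − 7.41) = 2.692; fraction as HOCl = 1/(1 + 2.692) = 0.2709.
Free chlorine required for 1.66 ppm HOCl: 1.66 / 0.2709 = 6.128 ppm.
FC to add: 6.128 − 0.1 = 6.028 mg/L as Cl₂.
Cl₂ equivalent: 6.028 mg/L × 523,000 L = 3153 g.
Product at 90.1% available Cl: 3153 / 0.901 = 3499 g.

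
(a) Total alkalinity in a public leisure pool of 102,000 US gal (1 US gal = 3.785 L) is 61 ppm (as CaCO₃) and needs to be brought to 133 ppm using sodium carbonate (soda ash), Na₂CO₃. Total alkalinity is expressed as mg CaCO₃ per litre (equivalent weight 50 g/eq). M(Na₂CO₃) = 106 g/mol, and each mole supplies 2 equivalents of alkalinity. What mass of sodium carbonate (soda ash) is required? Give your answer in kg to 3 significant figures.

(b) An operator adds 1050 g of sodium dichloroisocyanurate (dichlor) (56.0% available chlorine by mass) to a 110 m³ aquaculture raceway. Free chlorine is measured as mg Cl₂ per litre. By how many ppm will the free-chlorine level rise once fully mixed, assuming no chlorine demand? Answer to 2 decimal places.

(a) 29.5 kg; (b) 5.35 ppm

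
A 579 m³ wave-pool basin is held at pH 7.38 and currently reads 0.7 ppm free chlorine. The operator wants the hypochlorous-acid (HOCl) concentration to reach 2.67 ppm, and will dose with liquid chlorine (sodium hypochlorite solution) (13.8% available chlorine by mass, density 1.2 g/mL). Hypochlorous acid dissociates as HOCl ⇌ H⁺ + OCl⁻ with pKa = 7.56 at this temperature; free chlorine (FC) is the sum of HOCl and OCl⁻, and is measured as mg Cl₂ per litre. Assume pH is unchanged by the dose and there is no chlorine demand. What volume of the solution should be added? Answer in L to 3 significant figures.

Volume: 579 m³ = 579,000 L.
[OCl⁻]/[HOCl] = 10^(pH − pKa) = 10^(7.38 − 7.56) = 0.6607; fraction as HOCl = 1/(1 + 0.6607) = 0.6022.
Free chlorine required for 2.67 ppm HOCl: 2.67 / 0.6022 = 4.434 ppm.
FC to add: 4.434 − 0.7 = 3.734 mg/L as Cl₂.
Cl₂ equivalent: 3.734 mg/L × 579,000 L = 2162 g.
Product at 13.8% available Cl: 2162 / 0.138 = 15,670 g.
Volume: 15,670 g ÷ 1.2 g/mL = 13,060 mL.

13.1 L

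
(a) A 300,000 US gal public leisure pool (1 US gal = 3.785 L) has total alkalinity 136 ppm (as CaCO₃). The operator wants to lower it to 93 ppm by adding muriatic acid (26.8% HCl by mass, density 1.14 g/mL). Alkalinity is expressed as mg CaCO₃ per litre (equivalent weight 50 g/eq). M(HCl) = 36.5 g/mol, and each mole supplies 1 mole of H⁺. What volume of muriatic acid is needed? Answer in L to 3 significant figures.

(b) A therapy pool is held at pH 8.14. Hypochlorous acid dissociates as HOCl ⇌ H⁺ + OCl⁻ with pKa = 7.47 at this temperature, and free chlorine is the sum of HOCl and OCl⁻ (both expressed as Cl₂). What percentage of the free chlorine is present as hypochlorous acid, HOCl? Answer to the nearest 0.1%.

(a) 117 L; (b) 17.6%

(a) Volume: 300,000 US gal × 3.785 L/gal = 1,135,500 L.
(a) Alkalinity to neutralize: (136 − 93) = 43 mg/L as CaCO₃ × 1,135,500 L = 48,830 g as CaCO₃.
(a) Equivalents of H⁺ required: 48,830 ÷ 50 g/eq = 976.5 eq = 976.5 mol HCl.
(a) Mass of HCl: 976.5 × 36.5 = 35,640 g.
(a) Mass of 26.8% solution: 35,640 / 0.268 = 133,000 g.
(a) Volume: 133,000 g ÷ 1.14 g/mL = 116,700 mL.

(b) [OCl⁻]/[HOCl] = 10^(pH − pKa) = 10^(8.14 − 7.47) = 10^0.67 = 4.677.
(b) Fraction as HOCl = 1 / (1 + 4.677) = 0.1761.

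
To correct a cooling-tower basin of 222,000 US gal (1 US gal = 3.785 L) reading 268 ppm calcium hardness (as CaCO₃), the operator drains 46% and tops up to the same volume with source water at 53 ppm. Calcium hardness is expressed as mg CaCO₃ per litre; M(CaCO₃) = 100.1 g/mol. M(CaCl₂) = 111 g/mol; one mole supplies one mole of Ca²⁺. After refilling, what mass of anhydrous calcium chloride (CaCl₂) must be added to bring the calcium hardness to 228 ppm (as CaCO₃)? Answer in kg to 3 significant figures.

Volume: 222,000 US gal × 3.785 L/gal = 840,270 L.
After draining 46% and refilling: 268 × 0.54 + 53 × 0.46 = 169.1 ppm.
Deficit to target: 228 − 169.1 = 58.9 mg/L.
As CaCO₃: 58.9 mg/L × 840,270 L = 49,490 g; ÷ 100.1 = 494.4 mol Ca²⁺.
Mass: 494.4 × 111 = 54,880 g.

54.9 kg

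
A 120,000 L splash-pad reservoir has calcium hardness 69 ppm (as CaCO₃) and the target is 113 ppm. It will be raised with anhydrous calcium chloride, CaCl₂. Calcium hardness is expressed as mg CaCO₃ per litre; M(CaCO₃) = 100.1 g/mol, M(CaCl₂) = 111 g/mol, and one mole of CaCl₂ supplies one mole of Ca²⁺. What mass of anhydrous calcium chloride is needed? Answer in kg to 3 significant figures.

5.85 kg

Hardness to add: (113 − 69) = 44 mg/L as CaCO₃ × 120,000 L = 5280 g as CaCO₃.
Moles of Ca²⁺ (1 mol Ca²⁺ ≡ 1 mol CaCO₃): 5280 / 100.1 g/mol = 52.75 mol.
Mass of CaCl₂: 52.75 × 111 = 5855 g.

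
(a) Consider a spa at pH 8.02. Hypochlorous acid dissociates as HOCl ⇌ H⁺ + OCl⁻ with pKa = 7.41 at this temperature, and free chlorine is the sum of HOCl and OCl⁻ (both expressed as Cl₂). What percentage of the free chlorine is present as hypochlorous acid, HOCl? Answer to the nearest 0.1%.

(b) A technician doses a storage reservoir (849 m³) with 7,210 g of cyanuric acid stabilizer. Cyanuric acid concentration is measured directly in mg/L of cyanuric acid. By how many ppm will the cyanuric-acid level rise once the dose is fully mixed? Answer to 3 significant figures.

(a) [OCl⁻]/[HOCl] = 10^(pH − pKa) = 10^(8.02 − 7.41) = 10^0.61 = 4.074.
(a) Fraction as HOCl = 1 / (1 + 4.074) = 0.1971.

(b) Volume: 849 m³ = 849,000 L.
(b) Rise: 7,210 g / 849,000 L × 1000 = 8.492 mg/L.

(a) 19.7%; (b) 8.49 ppm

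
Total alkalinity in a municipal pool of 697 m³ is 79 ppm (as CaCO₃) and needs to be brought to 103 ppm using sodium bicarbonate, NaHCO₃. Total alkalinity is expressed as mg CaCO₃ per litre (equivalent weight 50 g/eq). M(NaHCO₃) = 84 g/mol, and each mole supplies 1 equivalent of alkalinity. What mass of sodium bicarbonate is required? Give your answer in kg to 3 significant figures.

28.1 kg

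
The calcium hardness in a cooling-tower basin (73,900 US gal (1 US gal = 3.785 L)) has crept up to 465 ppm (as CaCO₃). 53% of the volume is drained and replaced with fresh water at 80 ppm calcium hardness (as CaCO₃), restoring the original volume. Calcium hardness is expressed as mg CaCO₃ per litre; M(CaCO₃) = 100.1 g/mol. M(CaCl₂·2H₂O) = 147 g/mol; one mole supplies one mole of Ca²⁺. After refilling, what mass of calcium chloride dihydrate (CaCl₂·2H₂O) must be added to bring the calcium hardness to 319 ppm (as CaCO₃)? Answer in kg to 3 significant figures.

23.8 kg

Volume: 73,900 US gal × 3.785 L/gal = 279,712 L.
After draining 53% and refilling: 465 × 0.47 + 80 × 0.53 = 260.95 ppm.
Deficit to target: 319 − 260.95 = 58.05 mg/L.
As CaCO₃: 58.05 mg/L × 279,712 L = 16,240 g; ÷ 100.1 = 162.2 mol Ca²⁺.
Mass: 162.2 × 147 = 23,840 g.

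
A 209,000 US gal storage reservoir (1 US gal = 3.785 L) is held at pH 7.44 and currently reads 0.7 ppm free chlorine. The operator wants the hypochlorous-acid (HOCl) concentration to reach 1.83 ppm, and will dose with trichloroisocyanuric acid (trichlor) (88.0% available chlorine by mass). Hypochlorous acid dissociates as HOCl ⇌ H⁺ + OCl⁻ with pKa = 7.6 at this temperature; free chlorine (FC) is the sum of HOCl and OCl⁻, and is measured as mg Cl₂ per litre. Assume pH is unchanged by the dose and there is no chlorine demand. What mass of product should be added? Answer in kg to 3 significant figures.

Volume: 209,000 US gal × 3.785 L/gal = 791,065 L.
[OCl⁻]/[HOCl] = 10^(pH − pKa) = 10^(7.44 − 7.6) = 0.6918; fraction as HOCl = 1/(1 + 0.6918) = 0.5911.
Free chlorine required for 1.83 ppm HOCl: 1.83 / 0.5911 = 3.096 ppm.
FC to add: 3.096 − 0.7 = 2.396 mg/L as Cl₂.
Cl₂ equivalent: 2.396 mg/L × 791,065 L = 1895 g.
Product at 88.0% available Cl: 1895 / 0.88 = 2154 g.

2.15 kg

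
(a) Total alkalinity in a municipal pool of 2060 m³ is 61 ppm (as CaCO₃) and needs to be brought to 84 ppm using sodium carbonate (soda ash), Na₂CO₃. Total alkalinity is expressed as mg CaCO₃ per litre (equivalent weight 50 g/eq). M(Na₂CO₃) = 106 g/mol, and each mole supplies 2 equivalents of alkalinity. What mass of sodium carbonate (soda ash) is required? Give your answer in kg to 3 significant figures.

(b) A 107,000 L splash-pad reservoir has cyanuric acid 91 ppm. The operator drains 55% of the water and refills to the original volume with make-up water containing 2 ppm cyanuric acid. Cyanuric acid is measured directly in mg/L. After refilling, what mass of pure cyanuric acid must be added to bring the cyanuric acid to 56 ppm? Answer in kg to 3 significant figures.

(a) 50.2 kg; (b) 1.49 kg

(a) Volume: 2060 m³ = 2,060,000 L.
(a) Alkalinity to add: (84 − 61) = 23 mg/L as CaCO₃ × 2,060,000 L = 47,380 g as CaCO₃.
(a) Equivalents: 47,380 g ÷ 50 g/eq = 947.6 eq.
(a) Each mole of Na₂CO₃ supplies 2 eq, so 947.6 / 2 = 473.8 mol.
(a) Mass: 473.8 mol × 106 g/mol = 50,220 g.

(b) After draining 55% and refilling: 91 × 0.45 + 2 × 0.55 = 42.05 ppm.
(b) Deficit to target: 56 − 42.05 = 13.95 mg/L.
(b) Mass: 13.95 mg/L × 107,000 L = 1493 g cyanuric acid.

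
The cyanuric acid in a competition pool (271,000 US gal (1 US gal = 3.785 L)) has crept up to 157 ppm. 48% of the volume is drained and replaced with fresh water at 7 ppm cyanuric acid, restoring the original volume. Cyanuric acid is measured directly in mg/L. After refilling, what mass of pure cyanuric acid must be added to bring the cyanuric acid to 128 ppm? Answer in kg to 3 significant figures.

Volume: 271,000 US gal × 3.785 L/gal = 1,025,735 L.
After draining 48% and refilling: 157 × 0.52 + 7 × 0.48 = 85 ppm.
Deficit to target: 128 − 85 = 43 mg/L.
Mass: 43 mg/L × 1,025,735 L = 44,110 g cyanuric acid.

44.1 kg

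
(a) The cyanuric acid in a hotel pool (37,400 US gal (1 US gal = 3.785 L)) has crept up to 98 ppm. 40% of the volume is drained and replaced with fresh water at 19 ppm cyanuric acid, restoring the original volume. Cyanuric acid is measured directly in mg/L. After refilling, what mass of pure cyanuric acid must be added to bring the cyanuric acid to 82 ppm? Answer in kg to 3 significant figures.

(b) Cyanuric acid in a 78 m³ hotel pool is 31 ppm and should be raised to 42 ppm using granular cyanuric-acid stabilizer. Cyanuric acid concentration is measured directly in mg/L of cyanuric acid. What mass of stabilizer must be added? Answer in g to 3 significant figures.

(a) 2.21 kg; (b) 858 g

(a) Volume: 37,400 US gal × 3.785 L/gal = 141,559 L.
(a) After draining 40% and refilling: 98 × 0.60 + 19 × 0.40 = 66.4 ppm.
(a) Deficit to target: 82 − 66.4 = 15.6 mg/L.
(a) Mass: 15.6 mg/L × 141,559 L = 2208 g cyanuric acid.

(b) Volume: 78 m³ = 78,000 L.
(b) CYA to add: (42 − 31) = 11 mg/L × 78,000 L = 858 g cyanuric acid.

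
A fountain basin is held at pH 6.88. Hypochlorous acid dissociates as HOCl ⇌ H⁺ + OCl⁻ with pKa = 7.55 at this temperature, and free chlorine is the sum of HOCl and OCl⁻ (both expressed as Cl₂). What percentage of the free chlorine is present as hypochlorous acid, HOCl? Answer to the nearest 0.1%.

[OCl⁻]/[HOCl] = 10^(pH − pKa) = 10^(6.88 − 7.55) = 10^-0.67 = 0.2138.
Fraction as HOCl = 1 / (1 + 0.2138) = 0.8239.

82.4%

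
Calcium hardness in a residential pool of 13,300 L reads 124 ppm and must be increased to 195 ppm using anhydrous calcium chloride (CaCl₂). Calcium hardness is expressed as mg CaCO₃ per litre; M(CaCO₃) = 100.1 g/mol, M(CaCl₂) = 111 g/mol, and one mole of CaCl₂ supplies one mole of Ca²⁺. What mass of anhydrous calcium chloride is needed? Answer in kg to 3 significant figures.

Hardness to add: (195 − 124) = 71 mg/L as CaCO₃ × 13,300 L = 944.3 g as CaCO₃.
Moles of Ca²⁺ (1 mol Ca²⁺ ≡ 1 mol CaCO₃): 944.3 / 100.1 g/mol = 9.434 mol.
Mass of CaCl₂: 9.434 × 111 = 1047 g.

1.05 kg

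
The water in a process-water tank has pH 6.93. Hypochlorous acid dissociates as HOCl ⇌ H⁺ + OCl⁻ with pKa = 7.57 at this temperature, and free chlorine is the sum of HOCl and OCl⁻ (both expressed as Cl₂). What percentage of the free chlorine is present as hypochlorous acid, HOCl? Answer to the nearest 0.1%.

81.4%

[OCl⁻]/[HOCl] = 10^(pH − pKa) = 10^(6.93 − 7.57) = 10^-0.64 = 0.2291.
Fraction as HOCl = 1 / (1 + 0.2291) = 0.8136.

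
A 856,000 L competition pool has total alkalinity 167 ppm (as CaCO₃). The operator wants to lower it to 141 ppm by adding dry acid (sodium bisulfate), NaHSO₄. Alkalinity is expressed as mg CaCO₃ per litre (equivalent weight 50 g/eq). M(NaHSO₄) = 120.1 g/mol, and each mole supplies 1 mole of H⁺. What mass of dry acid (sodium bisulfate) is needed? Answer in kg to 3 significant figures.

Alkalinity to neutralize: (167 − 141) = 26 mg/L as CaCO₃ × 856,000 L = 22,260 g as CaCO₃.
Equivalents of H⁺ required: 22,260 ÷ 50 g/eq = 445.1 eq = 445.1 mol NaHSO₄.
Mass of NaHSO₄: 445.1 × 120.1 = 53,460 g.

53.5 kg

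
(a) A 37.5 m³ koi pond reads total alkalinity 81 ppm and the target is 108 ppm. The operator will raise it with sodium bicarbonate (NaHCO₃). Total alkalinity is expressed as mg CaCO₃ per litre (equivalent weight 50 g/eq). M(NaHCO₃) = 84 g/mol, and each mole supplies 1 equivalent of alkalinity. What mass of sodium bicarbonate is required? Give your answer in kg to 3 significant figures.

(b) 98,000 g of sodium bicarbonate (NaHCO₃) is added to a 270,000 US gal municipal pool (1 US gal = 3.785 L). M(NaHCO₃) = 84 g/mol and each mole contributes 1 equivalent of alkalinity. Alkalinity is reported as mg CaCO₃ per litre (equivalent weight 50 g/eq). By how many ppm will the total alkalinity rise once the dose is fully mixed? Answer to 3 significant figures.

(a) Volume: 37.5 m³ = 37,500 L.
(a) Alkalinity to add: (108 − 81) = 27 mg/L as CaCO₃ × 37,500 L = 1012 g as CaCO₃.
(a) Equivalents: 1012 g ÷ 50 g/eq = 20.25 eq.
(a) NaHCO₃ supplies 1 eq per mole → 20.25 mol.
(a) Mass: 20.25 mol × 84 g/mol = 1701 g.

(b) Volume: 270,000 US gal × 3.785 L/gal = 1,021,950 L.
(b) Moles of NaHCO₃: 98,000 g ÷ 84 g/mol = 1167 mol → 1167 eq of alkalinity.
(b) As CaCO₃: 1167 eq × 50 g/eq = 58,330 g.
(b) Rise: 58,330 g / 1,021,950 L × 1000 = 57.08 mg/L.

(a) 1.70 kg; (b) 57.1 ppm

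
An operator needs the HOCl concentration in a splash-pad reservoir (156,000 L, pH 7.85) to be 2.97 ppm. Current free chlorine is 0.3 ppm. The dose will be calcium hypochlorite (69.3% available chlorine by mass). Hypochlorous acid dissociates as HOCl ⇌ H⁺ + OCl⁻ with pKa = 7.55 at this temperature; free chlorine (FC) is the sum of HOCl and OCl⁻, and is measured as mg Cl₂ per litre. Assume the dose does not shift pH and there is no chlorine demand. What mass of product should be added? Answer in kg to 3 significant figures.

1.94 kg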